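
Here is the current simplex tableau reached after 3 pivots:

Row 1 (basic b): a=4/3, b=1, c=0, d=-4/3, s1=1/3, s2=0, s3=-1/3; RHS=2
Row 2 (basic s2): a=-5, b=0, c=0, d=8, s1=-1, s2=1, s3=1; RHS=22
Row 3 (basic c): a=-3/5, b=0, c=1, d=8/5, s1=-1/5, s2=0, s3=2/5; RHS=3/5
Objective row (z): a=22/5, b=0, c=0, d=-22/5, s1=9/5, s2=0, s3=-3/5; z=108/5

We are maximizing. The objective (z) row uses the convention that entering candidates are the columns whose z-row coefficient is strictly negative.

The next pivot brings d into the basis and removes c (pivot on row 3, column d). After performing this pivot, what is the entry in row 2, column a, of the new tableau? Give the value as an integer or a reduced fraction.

-2

Pivot element is row 3, column d: 8/5.
Normalize row 3: new (row 3, a) = (-3/5)/(8/5) = -3/8.
row 2 ← row 2 − 8·(new row 3): -5 − 8·(-3/8) = -2.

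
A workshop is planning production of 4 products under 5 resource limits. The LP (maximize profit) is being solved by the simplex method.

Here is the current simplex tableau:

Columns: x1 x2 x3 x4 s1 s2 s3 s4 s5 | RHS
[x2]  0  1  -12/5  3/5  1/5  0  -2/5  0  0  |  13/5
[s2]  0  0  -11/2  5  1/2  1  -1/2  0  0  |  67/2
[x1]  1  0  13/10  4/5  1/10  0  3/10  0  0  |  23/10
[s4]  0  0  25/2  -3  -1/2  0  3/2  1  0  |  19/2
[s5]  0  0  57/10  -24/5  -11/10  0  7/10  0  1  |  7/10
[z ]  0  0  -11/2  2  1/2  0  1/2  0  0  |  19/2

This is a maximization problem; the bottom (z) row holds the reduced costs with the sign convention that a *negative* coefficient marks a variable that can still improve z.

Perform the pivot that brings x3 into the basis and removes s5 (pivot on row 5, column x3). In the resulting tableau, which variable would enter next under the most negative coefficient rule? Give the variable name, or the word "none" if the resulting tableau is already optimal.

Pivot element 57/10. New z-row = old z-row − (-11/2)·(row 5/(57/10)).
Updated z-row coefficients: x1: 0, x2: 0, x3: 0, x4: -50/19, s1: -32/57, s2: 0, s3: 67/57, s4: 0, s5: 55/57.
The most negative is -50/19 in column x4, so x4 would enter next.

x4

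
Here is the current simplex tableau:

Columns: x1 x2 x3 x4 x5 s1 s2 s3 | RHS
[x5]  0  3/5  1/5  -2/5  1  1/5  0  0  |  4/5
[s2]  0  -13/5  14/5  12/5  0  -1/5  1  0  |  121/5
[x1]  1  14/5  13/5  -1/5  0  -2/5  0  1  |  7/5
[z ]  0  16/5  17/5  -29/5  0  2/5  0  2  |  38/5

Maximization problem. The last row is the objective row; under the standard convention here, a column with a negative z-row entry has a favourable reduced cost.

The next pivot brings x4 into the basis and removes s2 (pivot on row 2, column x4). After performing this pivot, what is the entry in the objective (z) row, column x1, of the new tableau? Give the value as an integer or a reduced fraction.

0

Pivot element is row 2, column x4: 12/5.
Normalize row 2: new (row 2, x1) = 0/(12/5) = 0.
z-row ← z-row − (-29/5)·(new row 2): 0 − (-29/5)·0 = 0.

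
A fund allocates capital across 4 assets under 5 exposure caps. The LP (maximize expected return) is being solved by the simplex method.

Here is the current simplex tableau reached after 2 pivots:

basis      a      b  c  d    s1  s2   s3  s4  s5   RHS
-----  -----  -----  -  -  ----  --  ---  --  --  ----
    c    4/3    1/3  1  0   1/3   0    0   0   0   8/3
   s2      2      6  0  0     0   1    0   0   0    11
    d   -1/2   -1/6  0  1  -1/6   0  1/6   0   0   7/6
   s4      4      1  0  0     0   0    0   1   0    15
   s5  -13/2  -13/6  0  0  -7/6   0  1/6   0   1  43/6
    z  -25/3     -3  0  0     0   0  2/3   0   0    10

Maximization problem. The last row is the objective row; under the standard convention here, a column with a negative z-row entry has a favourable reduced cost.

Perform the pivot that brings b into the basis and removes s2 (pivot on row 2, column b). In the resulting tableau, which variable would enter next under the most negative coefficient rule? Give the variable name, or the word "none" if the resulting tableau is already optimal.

a

Pivot element 6. New z-row = old z-row − (-3)·(row 2/6).
Updated z-row coefficients: a: -22/3, b: 0, c: 0, d: 0, s1: 0, s2: 1/2, s3: 2/3, s4: 0, s5: 0.
The most negative is -22/3 in column a, so a would enter next.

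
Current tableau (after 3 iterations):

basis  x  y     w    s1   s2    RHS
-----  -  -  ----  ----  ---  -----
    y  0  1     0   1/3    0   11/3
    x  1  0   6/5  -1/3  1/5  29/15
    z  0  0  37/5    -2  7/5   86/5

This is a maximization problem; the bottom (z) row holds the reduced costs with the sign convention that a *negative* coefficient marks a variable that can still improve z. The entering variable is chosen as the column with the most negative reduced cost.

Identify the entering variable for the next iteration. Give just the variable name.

s1

Objective-row coefficients: x: 0, y: 0, w: 37/5, s1: -2, s2: 7/5.
The most negative is -2 in column s1, so s1 enters.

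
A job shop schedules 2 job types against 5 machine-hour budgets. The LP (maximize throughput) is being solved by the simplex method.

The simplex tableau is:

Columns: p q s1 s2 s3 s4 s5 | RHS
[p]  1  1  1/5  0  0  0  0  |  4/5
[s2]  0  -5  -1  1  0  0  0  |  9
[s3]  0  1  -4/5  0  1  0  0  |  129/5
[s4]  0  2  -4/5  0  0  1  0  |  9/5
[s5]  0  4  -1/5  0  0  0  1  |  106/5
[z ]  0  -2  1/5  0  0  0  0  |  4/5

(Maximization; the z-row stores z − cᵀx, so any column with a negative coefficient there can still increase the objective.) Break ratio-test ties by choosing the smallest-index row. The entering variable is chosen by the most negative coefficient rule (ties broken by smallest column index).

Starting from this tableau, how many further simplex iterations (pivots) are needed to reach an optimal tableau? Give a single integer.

1

pivot: q in, p out → z = 12/5
No improving column remains; optimal.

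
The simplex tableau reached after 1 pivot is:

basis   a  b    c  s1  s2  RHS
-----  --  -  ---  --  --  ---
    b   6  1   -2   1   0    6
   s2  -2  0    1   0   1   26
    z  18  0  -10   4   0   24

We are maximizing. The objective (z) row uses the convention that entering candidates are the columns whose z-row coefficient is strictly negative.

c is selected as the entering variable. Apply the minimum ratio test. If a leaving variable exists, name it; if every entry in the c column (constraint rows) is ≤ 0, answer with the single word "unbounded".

Ratios: row 1 (b): entry -2 ≤ 0, skip; row 2 (s2): 26/1 = 26.
Minimum ratio is in the s2 row, so s2 leaves.

s2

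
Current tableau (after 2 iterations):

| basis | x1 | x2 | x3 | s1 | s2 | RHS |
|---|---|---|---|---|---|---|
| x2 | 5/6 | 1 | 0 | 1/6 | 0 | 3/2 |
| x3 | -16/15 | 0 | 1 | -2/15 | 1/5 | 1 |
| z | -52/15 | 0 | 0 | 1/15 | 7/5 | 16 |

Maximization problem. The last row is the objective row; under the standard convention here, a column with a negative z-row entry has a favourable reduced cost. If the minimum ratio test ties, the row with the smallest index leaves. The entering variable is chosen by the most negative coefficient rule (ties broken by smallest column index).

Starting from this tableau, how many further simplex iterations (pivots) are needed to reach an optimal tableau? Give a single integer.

1

pivot: x1 in, x2 out → z = 556/25
No improving column remains; optimal.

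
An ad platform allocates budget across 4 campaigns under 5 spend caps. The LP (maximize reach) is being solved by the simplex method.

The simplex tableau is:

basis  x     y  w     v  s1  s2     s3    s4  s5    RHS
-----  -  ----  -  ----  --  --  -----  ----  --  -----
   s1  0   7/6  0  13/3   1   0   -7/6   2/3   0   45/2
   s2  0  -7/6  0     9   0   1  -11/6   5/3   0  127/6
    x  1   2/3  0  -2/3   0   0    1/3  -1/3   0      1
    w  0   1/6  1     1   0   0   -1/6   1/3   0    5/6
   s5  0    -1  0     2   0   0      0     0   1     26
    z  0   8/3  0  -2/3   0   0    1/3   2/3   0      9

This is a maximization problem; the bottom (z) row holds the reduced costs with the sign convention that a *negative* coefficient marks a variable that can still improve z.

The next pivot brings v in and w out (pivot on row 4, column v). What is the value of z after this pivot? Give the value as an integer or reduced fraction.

Minimum ratio for v: (5/6)/1 = 5/6.
z changes by −(z-row coeff of v)·ratio = −(-2/3)·(5/6) = 5/9.
New z = 9 + (5/9) = 86/9.

86/9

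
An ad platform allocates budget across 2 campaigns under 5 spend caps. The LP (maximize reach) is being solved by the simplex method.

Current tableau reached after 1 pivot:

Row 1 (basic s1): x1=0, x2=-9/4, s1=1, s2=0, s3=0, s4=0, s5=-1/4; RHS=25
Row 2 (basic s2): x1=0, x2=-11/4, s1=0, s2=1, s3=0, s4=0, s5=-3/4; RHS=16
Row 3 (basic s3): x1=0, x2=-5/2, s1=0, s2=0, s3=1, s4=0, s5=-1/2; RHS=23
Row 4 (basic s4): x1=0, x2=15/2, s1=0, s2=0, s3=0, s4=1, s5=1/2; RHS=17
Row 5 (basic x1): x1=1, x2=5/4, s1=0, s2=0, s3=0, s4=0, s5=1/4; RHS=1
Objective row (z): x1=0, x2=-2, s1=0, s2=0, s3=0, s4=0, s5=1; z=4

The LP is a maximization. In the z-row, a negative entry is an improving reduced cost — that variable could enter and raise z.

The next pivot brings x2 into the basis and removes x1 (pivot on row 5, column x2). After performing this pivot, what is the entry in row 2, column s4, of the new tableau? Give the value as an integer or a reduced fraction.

0

Pivot element is row 5, column x2: 5/4.
Normalize row 5: new (row 5, s4) = 0/(5/4) = 0.
row 2 ← row 2 − (-11/4)·(new row 5): 0 − (-11/4)·0 = 0.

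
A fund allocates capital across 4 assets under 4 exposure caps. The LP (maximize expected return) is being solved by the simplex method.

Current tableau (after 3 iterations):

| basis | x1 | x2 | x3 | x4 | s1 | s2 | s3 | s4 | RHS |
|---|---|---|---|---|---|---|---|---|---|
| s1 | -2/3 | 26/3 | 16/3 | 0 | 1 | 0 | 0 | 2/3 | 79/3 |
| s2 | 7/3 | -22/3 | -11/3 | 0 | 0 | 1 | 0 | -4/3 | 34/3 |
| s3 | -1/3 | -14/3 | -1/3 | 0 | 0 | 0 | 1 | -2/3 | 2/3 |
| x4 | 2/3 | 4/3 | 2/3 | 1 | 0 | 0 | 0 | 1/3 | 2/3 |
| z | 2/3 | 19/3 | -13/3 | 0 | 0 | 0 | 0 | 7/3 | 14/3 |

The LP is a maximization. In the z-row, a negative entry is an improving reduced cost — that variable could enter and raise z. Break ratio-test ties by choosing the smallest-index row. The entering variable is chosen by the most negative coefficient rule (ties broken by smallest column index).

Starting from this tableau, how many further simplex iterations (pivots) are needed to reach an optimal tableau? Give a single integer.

pivot: x3 in, x4 out → z = 9
No improving column remains; optimal.

1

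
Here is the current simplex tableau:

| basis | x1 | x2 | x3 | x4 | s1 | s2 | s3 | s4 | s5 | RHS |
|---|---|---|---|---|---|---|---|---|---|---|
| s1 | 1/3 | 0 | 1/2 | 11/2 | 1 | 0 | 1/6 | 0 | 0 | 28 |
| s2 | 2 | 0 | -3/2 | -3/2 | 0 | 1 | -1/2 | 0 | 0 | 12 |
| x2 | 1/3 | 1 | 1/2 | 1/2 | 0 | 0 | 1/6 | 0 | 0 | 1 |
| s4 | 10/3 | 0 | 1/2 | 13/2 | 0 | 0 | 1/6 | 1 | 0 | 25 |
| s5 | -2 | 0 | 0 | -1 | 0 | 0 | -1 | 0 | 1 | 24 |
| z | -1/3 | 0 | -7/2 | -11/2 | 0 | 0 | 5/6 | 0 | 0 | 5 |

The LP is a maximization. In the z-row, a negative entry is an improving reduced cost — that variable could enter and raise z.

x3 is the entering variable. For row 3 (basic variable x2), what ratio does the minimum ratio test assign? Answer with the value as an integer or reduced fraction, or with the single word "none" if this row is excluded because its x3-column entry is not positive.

Ratio = RHS / (x3 entry) = 1 / (1/2) = 2.

2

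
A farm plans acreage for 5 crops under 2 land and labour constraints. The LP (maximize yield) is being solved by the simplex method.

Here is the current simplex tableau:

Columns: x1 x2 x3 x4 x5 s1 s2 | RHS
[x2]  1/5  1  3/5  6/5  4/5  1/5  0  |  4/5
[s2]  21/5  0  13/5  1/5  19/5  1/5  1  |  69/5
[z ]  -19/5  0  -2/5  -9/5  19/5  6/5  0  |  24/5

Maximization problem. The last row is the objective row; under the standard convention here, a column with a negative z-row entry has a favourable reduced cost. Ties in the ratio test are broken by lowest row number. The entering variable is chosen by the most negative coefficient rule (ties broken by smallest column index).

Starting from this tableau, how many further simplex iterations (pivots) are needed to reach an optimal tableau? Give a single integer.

2

pivot: x1 in, s2 out → z = 121/7
pivot: x4 in, x2 out → z = 437/25
No improving column remains; optimal.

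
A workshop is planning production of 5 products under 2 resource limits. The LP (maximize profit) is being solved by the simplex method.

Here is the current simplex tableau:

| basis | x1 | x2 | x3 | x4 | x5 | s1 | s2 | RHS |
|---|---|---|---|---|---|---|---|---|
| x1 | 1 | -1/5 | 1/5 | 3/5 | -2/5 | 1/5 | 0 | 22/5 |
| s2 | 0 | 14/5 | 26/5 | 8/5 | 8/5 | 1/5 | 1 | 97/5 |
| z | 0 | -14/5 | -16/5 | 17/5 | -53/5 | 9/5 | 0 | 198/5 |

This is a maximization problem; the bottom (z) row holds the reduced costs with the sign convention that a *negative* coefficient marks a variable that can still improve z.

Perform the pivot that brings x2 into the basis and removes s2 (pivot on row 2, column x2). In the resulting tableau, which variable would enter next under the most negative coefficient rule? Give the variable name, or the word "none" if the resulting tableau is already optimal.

Pivot element 14/5. New z-row = old z-row − (-14/5)·(row 2/(14/5)).
Updated z-row coefficients: x1: 0, x2: 0, x3: 2, x4: 5, x5: -9, s1: 2, s2: 1.
The most negative is -9 in column x5, so x5 would enter next.

x5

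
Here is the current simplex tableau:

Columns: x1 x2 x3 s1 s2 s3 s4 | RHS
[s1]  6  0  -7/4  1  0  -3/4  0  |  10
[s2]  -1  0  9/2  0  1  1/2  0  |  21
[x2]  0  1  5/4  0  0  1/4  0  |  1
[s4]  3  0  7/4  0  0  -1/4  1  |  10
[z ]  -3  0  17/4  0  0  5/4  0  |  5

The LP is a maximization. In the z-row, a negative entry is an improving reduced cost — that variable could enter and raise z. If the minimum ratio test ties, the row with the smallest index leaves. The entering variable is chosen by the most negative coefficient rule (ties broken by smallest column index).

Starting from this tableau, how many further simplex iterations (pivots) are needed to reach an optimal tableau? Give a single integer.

1

pivot: x1 in, s1 out → z = 10
No improving column remains; optimal.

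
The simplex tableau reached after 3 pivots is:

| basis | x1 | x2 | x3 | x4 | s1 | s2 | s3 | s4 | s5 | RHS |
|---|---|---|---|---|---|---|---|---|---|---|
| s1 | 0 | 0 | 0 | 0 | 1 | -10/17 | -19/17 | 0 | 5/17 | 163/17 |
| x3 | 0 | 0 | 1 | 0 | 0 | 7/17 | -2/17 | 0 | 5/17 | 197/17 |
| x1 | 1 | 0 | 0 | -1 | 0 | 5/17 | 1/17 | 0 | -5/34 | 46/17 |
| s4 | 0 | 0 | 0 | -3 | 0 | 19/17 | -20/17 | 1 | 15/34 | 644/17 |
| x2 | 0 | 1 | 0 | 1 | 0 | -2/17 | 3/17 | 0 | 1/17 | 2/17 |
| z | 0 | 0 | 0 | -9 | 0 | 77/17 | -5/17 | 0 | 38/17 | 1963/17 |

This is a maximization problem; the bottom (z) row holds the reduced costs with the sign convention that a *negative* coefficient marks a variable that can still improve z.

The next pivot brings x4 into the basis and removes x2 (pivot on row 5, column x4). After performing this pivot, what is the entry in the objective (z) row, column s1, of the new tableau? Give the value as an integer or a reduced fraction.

Pivot element is row 5, column x4: 1.
Normalize row 5: new (row 5, s1) = 0/1 = 0.
z-row ← z-row − (-9)·(new row 5): 0 − (-9)·0 = 0.

0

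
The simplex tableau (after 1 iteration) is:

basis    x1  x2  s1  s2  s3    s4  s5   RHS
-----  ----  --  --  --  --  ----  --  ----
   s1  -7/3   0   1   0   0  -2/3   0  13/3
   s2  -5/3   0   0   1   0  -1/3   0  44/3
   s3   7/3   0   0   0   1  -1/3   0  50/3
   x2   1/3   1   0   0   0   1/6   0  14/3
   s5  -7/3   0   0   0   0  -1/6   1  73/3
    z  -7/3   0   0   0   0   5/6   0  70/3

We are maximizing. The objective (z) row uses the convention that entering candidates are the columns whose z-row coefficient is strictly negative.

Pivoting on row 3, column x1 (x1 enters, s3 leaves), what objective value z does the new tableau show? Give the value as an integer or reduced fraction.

40

Minimum ratio for x1: (50/3)/(7/3) = 50/7.
z changes by −(z-row coeff of x1)·ratio = −(-7/3)·(50/7) = 50/3.
New z = 70/3 + (50/3) = 40.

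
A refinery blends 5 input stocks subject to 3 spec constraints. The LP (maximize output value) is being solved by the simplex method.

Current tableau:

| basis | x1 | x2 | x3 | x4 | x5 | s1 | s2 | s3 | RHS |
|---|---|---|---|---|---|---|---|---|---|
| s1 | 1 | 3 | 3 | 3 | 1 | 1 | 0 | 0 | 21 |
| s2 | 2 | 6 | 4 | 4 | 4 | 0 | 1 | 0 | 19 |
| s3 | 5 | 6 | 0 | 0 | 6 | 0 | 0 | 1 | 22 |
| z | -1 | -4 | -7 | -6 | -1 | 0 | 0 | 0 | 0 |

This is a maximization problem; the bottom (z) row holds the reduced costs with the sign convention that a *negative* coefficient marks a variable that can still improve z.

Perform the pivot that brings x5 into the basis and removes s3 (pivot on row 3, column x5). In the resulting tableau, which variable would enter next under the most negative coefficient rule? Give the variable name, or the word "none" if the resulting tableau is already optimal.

Pivot element 6. New z-row = old z-row − (-1)·(row 3/6).
Updated z-row coefficients: x1: -1/6, x2: -3, x3: -7, x4: -6, x5: 0, s1: 0, s2: 0, s3: 1/6.
The most negative is -7 in column x3, so x3 would enter next.

x3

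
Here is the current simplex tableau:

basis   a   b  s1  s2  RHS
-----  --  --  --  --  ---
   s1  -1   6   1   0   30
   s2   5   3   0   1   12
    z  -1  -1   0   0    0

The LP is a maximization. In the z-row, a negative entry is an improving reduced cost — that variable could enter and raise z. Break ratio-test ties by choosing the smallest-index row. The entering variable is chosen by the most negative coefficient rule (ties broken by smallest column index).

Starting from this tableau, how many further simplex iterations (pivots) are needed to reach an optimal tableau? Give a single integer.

pivot: a in, s2 out → z = 12/5
pivot: b in, a out → z = 4
No improving column remains; optimal.

2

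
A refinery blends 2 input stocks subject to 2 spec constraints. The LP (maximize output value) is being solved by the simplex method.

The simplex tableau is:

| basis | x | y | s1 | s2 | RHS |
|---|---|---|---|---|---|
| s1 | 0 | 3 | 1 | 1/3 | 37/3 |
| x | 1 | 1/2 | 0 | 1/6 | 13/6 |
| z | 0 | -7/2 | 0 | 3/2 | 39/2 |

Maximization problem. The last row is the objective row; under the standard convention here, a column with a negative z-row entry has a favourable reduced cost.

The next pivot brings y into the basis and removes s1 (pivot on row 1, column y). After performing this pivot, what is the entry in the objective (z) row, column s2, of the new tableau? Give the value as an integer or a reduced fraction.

Pivot element is row 1, column y: 3.
Normalize row 1: new (row 1, s2) = (1/3)/3 = 1/9.
z-row ← z-row − (-7/2)·(new row 1): 3/2 − (-7/2)·(1/9) = 17/9.

17/9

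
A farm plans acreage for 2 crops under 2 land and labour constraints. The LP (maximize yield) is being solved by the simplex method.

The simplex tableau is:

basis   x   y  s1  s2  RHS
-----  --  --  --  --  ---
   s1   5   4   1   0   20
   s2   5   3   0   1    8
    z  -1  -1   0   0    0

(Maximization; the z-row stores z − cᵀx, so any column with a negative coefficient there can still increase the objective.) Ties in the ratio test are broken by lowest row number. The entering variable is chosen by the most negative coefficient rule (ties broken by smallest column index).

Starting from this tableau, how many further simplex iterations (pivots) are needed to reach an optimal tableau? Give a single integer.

2

pivot: x in, s2 out → z = 8/5
pivot: y in, x out → z = 8/3
No improving column remains; optimal.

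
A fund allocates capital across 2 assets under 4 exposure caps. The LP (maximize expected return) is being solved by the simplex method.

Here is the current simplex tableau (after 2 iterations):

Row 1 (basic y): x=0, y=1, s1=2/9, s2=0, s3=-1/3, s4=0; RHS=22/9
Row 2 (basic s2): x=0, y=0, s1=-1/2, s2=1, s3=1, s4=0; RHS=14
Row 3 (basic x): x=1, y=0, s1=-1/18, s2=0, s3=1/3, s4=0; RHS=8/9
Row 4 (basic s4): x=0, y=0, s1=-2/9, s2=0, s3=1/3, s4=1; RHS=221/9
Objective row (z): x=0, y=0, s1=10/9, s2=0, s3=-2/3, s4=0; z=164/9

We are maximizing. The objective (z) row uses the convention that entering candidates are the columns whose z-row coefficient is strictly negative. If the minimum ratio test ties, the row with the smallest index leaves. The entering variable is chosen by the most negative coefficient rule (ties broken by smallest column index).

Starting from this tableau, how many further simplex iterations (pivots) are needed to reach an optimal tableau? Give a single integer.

pivot: s3 in, x out → z = 20
No improving column remains; optimal.

1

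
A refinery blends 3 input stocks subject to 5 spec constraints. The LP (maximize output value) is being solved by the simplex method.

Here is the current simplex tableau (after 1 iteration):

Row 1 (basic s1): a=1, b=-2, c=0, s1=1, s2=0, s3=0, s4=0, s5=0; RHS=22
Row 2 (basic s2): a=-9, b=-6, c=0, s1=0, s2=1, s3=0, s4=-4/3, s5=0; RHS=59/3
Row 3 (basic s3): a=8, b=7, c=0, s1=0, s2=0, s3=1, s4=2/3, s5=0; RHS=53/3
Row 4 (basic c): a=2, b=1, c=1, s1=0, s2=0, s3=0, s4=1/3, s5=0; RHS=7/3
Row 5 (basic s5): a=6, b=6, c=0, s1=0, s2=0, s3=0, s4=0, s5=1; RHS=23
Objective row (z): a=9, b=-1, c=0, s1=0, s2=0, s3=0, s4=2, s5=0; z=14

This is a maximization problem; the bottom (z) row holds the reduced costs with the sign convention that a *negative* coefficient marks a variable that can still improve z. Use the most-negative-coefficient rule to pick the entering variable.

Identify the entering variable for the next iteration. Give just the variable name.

b

Objective-row coefficients: a: 9, b: -1, c: 0, s1: 0, s2: 0, s3: 0, s4: 2, s5: 0.
The most negative is -1 in column b, so b enters.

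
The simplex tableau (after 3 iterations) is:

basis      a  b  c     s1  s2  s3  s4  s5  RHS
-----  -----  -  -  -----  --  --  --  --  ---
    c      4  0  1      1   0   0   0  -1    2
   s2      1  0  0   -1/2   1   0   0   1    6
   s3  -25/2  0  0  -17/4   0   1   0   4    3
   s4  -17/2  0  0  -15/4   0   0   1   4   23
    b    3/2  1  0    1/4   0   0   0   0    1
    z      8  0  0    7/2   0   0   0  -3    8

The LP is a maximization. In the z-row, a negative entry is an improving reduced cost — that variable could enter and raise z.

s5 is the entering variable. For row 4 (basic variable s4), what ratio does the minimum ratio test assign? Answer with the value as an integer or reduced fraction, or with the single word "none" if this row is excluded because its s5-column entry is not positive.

23/4

Ratio = RHS / (s5 entry) = 23 / 4 = 23/4.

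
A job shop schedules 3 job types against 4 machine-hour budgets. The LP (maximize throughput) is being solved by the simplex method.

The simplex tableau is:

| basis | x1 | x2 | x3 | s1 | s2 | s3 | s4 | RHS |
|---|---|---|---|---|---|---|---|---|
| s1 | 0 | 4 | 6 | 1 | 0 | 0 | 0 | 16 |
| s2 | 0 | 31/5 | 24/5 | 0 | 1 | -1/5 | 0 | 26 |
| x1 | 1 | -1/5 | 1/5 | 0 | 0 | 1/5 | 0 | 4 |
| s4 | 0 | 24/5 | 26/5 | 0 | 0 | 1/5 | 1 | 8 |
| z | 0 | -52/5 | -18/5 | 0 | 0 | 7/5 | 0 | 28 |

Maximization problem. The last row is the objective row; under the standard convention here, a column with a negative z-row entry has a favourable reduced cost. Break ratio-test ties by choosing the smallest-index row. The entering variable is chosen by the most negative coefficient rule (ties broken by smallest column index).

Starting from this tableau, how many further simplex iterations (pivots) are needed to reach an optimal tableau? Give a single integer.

1

pivot: x2 in, s4 out → z = 136/3
No improving column remains; optimal.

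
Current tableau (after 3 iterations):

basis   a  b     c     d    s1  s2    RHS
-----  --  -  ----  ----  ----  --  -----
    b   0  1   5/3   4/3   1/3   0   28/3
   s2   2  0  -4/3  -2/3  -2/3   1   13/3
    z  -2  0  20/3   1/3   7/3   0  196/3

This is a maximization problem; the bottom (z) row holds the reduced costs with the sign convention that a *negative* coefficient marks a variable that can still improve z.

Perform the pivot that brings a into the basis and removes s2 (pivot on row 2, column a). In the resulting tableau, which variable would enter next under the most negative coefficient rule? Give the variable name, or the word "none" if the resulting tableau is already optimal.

d

Pivot element 2. New z-row = old z-row − (-2)·(row 2/2).
Updated z-row coefficients: a: 0, b: 0, c: 16/3, d: -1/3, s1: 5/3, s2: 1.
The most negative is -1/3 in column d, so d would enter next.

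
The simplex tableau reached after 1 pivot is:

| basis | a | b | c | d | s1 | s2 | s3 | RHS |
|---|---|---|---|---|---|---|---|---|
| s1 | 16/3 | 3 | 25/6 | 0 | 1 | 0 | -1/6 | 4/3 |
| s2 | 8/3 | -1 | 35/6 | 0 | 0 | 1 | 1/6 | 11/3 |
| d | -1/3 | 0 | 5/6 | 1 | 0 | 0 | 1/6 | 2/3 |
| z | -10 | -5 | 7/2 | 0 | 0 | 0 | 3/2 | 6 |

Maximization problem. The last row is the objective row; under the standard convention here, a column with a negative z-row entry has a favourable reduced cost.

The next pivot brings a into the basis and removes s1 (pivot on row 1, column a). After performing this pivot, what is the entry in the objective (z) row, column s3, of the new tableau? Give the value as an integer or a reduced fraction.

19/16

Pivot element is row 1, column a: 16/3.
Normalize row 1: new (row 1, s3) = (-1/6)/(16/3) = -1/32.
z-row ← z-row − (-10)·(new row 1): 3/2 − (-10)·(-1/32) = 19/16.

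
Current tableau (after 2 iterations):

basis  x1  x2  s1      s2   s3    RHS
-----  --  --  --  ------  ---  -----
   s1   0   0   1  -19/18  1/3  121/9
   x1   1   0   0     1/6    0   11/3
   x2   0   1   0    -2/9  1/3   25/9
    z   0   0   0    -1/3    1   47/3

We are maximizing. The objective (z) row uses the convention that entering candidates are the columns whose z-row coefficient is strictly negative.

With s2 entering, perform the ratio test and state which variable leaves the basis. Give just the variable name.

x1

Ratios: row 1 (s1): entry -19/18 ≤ 0, skip; row 2 (x1): (11/3)/(1/6) = 22; row 3 (x2): entry -2/9 ≤ 0, skip.
Minimum ratio 22 is in the x1 row, so x1 leaves.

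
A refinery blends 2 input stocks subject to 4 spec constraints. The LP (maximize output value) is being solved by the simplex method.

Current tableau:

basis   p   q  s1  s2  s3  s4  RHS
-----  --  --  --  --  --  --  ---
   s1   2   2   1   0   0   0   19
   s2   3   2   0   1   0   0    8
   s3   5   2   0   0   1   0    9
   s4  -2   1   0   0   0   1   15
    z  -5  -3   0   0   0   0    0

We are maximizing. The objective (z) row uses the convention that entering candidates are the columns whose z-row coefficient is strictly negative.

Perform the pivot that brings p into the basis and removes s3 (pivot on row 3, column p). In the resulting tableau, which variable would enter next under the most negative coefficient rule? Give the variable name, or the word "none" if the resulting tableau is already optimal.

q

Pivot element 5. New z-row = old z-row − (-5)·(row 3/5).
Updated z-row coefficients: p: 0, q: -1, s1: 0, s2: 0, s3: 1, s4: 0.
The most negative is -1 in column q, so q would enter next.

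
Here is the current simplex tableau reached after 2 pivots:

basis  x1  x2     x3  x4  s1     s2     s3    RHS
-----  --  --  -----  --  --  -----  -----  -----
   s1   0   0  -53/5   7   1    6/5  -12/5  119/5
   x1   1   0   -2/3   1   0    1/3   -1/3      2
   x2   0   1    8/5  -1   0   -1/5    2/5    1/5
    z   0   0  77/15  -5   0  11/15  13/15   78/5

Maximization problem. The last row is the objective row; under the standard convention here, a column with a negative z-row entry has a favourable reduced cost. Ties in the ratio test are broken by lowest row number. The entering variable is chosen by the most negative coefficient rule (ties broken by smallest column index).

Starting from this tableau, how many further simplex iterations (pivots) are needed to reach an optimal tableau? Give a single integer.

pivot: x4 in, x1 out → z = 128/5
pivot: s3 in, x2 out → z = 52
No improving column remains; optimal.

2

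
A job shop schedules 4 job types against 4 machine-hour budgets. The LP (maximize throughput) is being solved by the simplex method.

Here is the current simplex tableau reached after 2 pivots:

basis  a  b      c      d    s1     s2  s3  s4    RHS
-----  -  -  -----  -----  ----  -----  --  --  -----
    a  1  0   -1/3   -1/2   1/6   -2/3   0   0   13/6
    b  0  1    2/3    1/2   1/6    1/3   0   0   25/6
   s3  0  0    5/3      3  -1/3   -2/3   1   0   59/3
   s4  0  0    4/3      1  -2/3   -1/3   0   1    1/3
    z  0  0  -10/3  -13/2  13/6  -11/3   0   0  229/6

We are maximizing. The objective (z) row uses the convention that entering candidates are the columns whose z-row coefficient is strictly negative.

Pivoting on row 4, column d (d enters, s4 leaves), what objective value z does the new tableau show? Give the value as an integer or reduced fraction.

Minimum ratio for d: (1/3)/1 = 1/3.
z changes by −(z-row coeff of d)·ratio = −(-13/2)·(1/3) = 13/6.
New z = 229/6 + (13/6) = 121/3.

121/3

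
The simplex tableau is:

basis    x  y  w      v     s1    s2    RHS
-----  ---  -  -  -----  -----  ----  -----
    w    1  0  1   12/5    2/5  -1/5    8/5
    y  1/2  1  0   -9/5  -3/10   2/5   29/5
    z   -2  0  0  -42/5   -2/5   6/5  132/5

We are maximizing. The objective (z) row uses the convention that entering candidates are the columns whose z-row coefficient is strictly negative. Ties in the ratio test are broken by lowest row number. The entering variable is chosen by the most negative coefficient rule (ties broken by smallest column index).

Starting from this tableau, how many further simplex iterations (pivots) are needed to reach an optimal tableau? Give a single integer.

pivot: v in, w out → z = 32
No improving column remains; optimal.

1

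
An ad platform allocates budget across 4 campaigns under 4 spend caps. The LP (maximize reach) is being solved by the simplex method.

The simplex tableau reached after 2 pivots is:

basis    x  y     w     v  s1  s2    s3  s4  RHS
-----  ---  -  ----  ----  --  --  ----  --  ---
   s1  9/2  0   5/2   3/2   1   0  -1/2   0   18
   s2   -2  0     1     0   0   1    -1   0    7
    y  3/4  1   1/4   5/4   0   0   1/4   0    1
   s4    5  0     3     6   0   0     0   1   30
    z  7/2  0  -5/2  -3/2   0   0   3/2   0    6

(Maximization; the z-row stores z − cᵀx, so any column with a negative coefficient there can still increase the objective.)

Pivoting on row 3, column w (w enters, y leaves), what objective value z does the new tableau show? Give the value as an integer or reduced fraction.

Minimum ratio for w: 1/(1/4) = 4.
z changes by −(z-row coeff of w)·ratio = −(-5/2)·4 = 10.
New z = 6 + 10 = 16.

16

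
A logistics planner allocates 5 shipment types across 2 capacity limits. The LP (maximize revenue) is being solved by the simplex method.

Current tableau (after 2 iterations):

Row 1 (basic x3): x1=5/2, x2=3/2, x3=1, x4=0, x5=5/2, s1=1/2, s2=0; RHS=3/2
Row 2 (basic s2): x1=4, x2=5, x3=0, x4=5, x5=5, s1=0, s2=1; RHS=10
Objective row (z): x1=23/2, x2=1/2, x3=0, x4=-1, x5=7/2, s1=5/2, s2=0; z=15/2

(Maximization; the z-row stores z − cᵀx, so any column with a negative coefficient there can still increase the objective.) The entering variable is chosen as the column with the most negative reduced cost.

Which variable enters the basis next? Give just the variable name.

Objective-row coefficients: x1: 23/2, x2: 1/2, x3: 0, x4: -1, x5: 7/2, s1: 5/2, s2: 0.
The most negative is -1 in column x4, so x4 enters.

x4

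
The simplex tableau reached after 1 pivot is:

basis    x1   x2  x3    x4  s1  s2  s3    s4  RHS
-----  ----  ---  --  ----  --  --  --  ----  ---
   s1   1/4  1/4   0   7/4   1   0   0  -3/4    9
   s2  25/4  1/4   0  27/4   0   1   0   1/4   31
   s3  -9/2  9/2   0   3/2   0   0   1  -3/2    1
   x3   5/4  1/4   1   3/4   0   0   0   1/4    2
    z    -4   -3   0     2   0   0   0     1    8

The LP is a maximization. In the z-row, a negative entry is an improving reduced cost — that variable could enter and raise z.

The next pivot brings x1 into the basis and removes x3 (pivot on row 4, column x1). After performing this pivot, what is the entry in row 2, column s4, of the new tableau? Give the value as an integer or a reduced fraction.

Pivot element is row 4, column x1: 5/4.
Normalize row 4: new (row 4, s4) = (1/4)/(5/4) = 1/5.
row 2 ← row 2 − (25/4)·(new row 4): 1/4 − (25/4)·(1/5) = -1.

-1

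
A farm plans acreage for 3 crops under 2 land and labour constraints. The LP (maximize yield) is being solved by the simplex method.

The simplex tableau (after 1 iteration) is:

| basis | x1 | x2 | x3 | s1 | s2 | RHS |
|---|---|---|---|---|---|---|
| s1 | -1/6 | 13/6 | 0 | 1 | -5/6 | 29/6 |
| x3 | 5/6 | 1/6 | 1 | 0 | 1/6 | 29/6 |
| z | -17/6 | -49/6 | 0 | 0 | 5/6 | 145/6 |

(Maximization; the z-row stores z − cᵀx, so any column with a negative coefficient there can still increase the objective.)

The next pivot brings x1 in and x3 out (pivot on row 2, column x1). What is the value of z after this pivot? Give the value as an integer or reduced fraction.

Minimum ratio for x1: (29/6)/(5/6) = 29/5.
z changes by −(z-row coeff of x1)·ratio = −(-17/6)·(29/5) = 493/30.
New z = 145/6 + (493/30) = 203/5.

203/5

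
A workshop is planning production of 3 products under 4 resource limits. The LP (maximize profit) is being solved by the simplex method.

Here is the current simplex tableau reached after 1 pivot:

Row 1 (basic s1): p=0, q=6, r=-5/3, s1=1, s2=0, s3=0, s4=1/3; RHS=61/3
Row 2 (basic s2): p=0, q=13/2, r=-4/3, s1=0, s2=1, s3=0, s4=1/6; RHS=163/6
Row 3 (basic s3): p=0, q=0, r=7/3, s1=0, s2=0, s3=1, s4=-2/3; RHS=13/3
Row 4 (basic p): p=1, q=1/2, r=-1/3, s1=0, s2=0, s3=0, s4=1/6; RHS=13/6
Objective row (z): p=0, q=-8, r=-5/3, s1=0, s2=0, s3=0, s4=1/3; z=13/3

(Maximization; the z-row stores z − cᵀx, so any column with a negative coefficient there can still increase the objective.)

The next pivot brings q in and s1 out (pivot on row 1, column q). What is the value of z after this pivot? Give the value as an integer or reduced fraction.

Minimum ratio for q: (61/3)/6 = 61/18.
z changes by −(z-row coeff of q)·ratio = −(-8)·(61/18) = 244/9.
New z = 13/3 + (244/9) = 283/9.

283/9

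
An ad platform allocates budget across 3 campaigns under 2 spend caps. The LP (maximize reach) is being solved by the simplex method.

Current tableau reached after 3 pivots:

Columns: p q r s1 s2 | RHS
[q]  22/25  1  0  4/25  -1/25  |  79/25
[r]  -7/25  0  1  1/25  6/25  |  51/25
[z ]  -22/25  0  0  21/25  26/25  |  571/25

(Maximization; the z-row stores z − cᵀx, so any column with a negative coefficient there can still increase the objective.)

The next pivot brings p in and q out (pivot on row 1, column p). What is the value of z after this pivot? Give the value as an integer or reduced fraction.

26

Minimum ratio for p: (79/25)/(22/25) = 79/22.
z changes by −(z-row coeff of p)·ratio = −(-22/25)·(79/22) = 79/25.
New z = 571/25 + (79/25) = 26.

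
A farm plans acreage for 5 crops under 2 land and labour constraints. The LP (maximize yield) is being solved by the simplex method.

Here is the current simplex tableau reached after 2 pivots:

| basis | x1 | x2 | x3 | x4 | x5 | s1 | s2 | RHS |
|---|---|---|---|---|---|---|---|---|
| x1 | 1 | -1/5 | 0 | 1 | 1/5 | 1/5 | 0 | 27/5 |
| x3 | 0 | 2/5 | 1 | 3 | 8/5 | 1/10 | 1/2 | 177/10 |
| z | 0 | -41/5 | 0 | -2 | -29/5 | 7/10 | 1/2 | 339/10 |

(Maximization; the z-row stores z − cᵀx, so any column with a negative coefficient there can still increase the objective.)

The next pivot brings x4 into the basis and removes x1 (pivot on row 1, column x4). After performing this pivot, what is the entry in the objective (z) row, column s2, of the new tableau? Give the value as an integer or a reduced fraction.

1/2

Pivot element is row 1, column x4: 1.
Normalize row 1: new (row 1, s2) = 0/1 = 0.
z-row ← z-row − (-2)·(new row 1): 1/2 − (-2)·0 = 1/2.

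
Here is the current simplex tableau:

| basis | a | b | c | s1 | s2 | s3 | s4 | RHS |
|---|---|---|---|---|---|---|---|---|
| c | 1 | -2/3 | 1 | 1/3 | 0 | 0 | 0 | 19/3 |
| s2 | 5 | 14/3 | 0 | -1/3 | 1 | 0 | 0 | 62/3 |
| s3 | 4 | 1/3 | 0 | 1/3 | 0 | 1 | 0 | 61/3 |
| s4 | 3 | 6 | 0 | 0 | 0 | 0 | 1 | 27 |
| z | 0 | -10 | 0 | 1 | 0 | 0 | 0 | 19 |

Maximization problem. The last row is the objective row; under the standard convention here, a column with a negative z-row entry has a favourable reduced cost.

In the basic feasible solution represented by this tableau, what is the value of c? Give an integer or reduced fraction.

19/3

c is basic (row 1); its value is the RHS of that row: 19/3.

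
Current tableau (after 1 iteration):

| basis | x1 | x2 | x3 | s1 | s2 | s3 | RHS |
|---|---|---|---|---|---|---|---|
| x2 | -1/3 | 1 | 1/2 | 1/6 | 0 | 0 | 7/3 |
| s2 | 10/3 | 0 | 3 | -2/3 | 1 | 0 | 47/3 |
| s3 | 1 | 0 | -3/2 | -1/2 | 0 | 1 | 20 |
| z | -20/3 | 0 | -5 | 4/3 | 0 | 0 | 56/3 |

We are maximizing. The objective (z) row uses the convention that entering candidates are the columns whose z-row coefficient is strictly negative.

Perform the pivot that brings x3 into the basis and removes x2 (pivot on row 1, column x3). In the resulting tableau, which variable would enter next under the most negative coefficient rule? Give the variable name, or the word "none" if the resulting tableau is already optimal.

x1

Pivot element 1/2. New z-row = old z-row − (-5)·(row 1/(1/2)).
Updated z-row coefficients: x1: -10, x2: 10, x3: 0, s1: 3, s2: 0, s3: 0.
The most negative is -10 in column x1, so x1 would enter next.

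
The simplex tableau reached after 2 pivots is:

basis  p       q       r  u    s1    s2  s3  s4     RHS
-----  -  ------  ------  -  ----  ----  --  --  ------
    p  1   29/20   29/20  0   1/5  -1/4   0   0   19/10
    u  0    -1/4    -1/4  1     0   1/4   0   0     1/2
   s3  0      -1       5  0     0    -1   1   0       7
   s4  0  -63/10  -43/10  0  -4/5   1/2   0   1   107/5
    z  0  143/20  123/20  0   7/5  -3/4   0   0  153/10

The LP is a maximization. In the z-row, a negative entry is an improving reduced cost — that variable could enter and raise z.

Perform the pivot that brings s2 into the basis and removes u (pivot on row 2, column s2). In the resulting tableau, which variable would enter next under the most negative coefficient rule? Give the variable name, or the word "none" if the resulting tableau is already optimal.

none

Pivot element 1/4. New z-row = old z-row − (-3/4)·(row 2/(1/4)).
Updated z-row coefficients: p: 0, q: 32/5, r: 27/5, u: 3, s1: 7/5, s2: 0, s3: 0, s4: 0.
No coefficient is strictly negative; the tableau after this pivot is optimal.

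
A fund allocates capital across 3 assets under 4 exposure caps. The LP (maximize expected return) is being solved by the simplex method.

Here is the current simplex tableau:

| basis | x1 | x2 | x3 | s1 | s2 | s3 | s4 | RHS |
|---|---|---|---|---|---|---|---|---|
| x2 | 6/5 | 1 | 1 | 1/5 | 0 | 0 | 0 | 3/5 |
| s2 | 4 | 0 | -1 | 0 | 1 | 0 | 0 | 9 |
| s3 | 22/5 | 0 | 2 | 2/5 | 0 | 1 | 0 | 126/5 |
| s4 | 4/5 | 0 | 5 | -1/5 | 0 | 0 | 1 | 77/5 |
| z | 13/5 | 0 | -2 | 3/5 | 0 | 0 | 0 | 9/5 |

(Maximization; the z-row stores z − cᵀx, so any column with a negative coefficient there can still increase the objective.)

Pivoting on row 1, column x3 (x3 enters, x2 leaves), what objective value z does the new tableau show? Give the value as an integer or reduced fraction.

3

Minimum ratio for x3: (3/5)/1 = 3/5.
z changes by −(z-row coeff of x3)·ratio = −(-2)·(3/5) = 6/5.
New z = 9/5 + (6/5) = 3.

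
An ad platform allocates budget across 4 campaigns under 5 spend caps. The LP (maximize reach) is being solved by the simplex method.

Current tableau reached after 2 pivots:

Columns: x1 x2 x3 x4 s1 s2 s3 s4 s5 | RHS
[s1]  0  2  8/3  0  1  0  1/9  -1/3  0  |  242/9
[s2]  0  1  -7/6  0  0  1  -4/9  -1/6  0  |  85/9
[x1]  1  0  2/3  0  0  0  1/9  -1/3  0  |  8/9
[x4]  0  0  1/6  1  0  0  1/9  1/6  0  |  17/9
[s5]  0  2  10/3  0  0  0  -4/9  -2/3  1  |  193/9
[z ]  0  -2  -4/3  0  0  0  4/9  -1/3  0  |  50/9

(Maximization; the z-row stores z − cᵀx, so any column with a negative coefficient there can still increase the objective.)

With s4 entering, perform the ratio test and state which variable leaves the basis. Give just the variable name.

Ratios: row 1 (s1): entry -1/3 ≤ 0, skip; row 2 (s2): entry -1/6 ≤ 0, skip; row 3 (x1): entry -1/3 ≤ 0, skip; row 4 (x4): (17/9)/(1/6) = 34/3; row 5 (s5): entry -2/3 ≤ 0, skip.
Minimum ratio 34/3 is in the x4 row, so x4 leaves.

x4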